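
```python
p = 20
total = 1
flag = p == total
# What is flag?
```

Answer: False

Derivation:
Trace (tracking flag):
p = 20  # -> p = 20
total = 1  # -> total = 1
flag = p == total  # -> flag = False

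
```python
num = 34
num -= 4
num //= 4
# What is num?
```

Trace (tracking num):
num = 34  # -> num = 34
num -= 4  # -> num = 30
num //= 4  # -> num = 7

Answer: 7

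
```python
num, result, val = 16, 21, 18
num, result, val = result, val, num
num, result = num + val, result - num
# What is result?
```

Trace (tracking result):
num, result, val = (16, 21, 18)  # -> num = 16, result = 21, val = 18
num, result, val = (result, val, num)  # -> num = 21, result = 18, val = 16
num, result = (num + val, result - num)  # -> num = 37, result = -3

Answer: -3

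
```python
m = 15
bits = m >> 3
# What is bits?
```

Trace (tracking bits):
m = 15  # -> m = 15
bits = m >> 3  # -> bits = 1

Answer: 1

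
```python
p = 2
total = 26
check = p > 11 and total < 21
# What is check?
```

Trace (tracking check):
p = 2  # -> p = 2
total = 26  # -> total = 26
check = p > 11 and total < 21  # -> check = False

Answer: False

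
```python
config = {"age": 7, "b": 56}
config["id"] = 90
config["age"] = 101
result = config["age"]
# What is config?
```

Trace (tracking config):
config = {'age': 7, 'b': 56}  # -> config = {'age': 7, 'b': 56}
config['id'] = 90  # -> config = {'age': 7, 'b': 56, 'id': 90}
config['age'] = 101  # -> config = {'age': 101, 'b': 56, 'id': 90}
result = config['age']  # -> result = 101

Answer: {'age': 101, 'b': 56, 'id': 90}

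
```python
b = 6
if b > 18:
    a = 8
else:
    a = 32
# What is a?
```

Trace (tracking a):
b = 6  # -> b = 6
if b > 18:  # condition is False
else:
    a = 32  # -> a = 32

Answer: 32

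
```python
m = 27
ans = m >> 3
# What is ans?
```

Trace (tracking ans):
m = 27  # -> m = 27
ans = m >> 3  # -> ans = 3

Answer: 3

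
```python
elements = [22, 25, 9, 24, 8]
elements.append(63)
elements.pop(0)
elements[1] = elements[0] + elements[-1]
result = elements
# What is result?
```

Answer: [25, 88, 24, 8, 63]

Derivation:
Trace (tracking result):
elements = [22, 25, 9, 24, 8]  # -> elements = [22, 25, 9, 24, 8]
elements.append(63)  # -> elements = [22, 25, 9, 24, 8, 63]
elements.pop(0)  # -> elements = [25, 9, 24, 8, 63]
elements[1] = elements[0] + elements[-1]  # -> elements = [25, 88, 24, 8, 63]
result = elements  # -> result = [25, 88, 24, 8, 63]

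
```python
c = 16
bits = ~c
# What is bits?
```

Answer: -17

Derivation:
Trace (tracking bits):
c = 16  # -> c = 16
bits = ~c  # -> bits = -17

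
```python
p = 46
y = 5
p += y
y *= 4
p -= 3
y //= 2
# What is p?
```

Trace (tracking p):
p = 46  # -> p = 46
y = 5  # -> y = 5
p += y  # -> p = 51
y *= 4  # -> y = 20
p -= 3  # -> p = 48
y //= 2  # -> y = 10

Answer: 48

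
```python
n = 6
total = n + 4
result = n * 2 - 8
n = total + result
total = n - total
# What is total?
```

Trace (tracking total):
n = 6  # -> n = 6
total = n + 4  # -> total = 10
result = n * 2 - 8  # -> result = 4
n = total + result  # -> n = 14
total = n - total  # -> total = 4

Answer: 4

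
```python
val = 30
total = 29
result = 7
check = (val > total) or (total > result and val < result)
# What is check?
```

Trace (tracking check):
val = 30  # -> val = 30
total = 29  # -> total = 29
result = 7  # -> result = 7
check = val > total or (total > result and val < result)  # -> check = True

Answer: True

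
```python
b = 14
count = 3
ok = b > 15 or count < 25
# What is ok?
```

Answer: True

Derivation:
Trace (tracking ok):
b = 14  # -> b = 14
count = 3  # -> count = 3
ok = b > 15 or count < 25  # -> ok = True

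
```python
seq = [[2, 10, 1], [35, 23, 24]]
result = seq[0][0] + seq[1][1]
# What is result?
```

Answer: 25

Derivation:
Trace (tracking result):
seq = [[2, 10, 1], [35, 23, 24]]  # -> seq = [[2, 10, 1], [35, 23, 24]]
result = seq[0][0] + seq[1][1]  # -> result = 25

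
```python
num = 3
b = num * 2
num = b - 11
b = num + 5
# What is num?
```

Trace (tracking num):
num = 3  # -> num = 3
b = num * 2  # -> b = 6
num = b - 11  # -> num = -5
b = num + 5  # -> b = 0

Answer: -5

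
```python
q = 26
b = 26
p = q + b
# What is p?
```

Trace (tracking p):
q = 26  # -> q = 26
b = 26  # -> b = 26
p = q + b  # -> p = 52

Answer: 52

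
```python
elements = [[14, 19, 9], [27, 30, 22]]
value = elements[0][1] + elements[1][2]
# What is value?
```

Answer: 41

Derivation:
Trace (tracking value):
elements = [[14, 19, 9], [27, 30, 22]]  # -> elements = [[14, 19, 9], [27, 30, 22]]
value = elements[0][1] + elements[1][2]  # -> value = 41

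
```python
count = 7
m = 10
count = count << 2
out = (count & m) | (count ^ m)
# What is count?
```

Answer: 28

Derivation:
Trace (tracking count):
count = 7  # -> count = 7
m = 10  # -> m = 10
count = count << 2  # -> count = 28
out = count & m | count ^ m  # -> out = 30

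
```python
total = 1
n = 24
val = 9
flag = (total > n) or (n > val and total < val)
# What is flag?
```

Answer: True

Derivation:
Trace (tracking flag):
total = 1  # -> total = 1
n = 24  # -> n = 24
val = 9  # -> val = 9
flag = total > n or (n > val and total < val)  # -> flag = True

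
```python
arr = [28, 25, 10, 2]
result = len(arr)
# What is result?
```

Answer: 4

Derivation:
Trace (tracking result):
arr = [28, 25, 10, 2]  # -> arr = [28, 25, 10, 2]
result = len(arr)  # -> result = 4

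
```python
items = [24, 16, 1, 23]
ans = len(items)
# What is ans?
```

Answer: 4

Derivation:
Trace (tracking ans):
items = [24, 16, 1, 23]  # -> items = [24, 16, 1, 23]
ans = len(items)  # -> ans = 4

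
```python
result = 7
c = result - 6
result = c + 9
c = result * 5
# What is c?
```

Trace (tracking c):
result = 7  # -> result = 7
c = result - 6  # -> c = 1
result = c + 9  # -> result = 10
c = result * 5  # -> c = 50

Answer: 50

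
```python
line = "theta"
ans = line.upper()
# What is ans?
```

Trace (tracking ans):
line = 'theta'  # -> line = 'theta'
ans = line.upper()  # -> ans = 'THETA'

Answer: 'THETA'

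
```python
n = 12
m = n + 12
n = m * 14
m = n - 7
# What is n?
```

Answer: 336

Derivation:
Trace (tracking n):
n = 12  # -> n = 12
m = n + 12  # -> m = 24
n = m * 14  # -> n = 336
m = n - 7  # -> m = 329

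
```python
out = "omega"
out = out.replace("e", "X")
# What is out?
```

Answer: 'omXga'

Derivation:
Trace (tracking out):
out = 'omega'  # -> out = 'omega'
out = out.replace('e', 'X')  # -> out = 'omXga'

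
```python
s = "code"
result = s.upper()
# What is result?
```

Trace (tracking result):
s = 'code'  # -> s = 'code'
result = s.upper()  # -> result = 'CODE'

Answer: 'CODE'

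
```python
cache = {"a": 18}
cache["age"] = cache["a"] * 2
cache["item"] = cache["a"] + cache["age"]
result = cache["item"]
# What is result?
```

Trace (tracking result):
cache = {'a': 18}  # -> cache = {'a': 18}
cache['age'] = cache['a'] * 2  # -> cache = {'a': 18, 'age': 36}
cache['item'] = cache['a'] + cache['age']  # -> cache = {'a': 18, 'age': 36, 'item': 54}
result = cache['item']  # -> result = 54

Answer: 54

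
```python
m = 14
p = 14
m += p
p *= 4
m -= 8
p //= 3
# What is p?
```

Answer: 18

Derivation:
Trace (tracking p):
m = 14  # -> m = 14
p = 14  # -> p = 14
m += p  # -> m = 28
p *= 4  # -> p = 56
m -= 8  # -> m = 20
p //= 3  # -> p = 18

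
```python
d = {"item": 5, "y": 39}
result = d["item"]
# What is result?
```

Trace (tracking result):
d = {'item': 5, 'y': 39}  # -> d = {'item': 5, 'y': 39}
result = d['item']  # -> result = 5

Answer: 5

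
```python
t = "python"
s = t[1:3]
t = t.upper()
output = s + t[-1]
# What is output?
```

Trace (tracking output):
t = 'python'  # -> t = 'python'
s = t[1:3]  # -> s = 'yt'
t = t.upper()  # -> t = 'PYTHON'
output = s + t[-1]  # -> output = 'ytN'

Answer: 'ytN'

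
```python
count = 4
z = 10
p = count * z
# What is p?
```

Answer: 40

Derivation:
Trace (tracking p):
count = 4  # -> count = 4
z = 10  # -> z = 10
p = count * z  # -> p = 40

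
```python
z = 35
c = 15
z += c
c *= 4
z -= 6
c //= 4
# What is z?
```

Trace (tracking z):
z = 35  # -> z = 35
c = 15  # -> c = 15
z += c  # -> z = 50
c *= 4  # -> c = 60
z -= 6  # -> z = 44
c //= 4  # -> c = 15

Answer: 44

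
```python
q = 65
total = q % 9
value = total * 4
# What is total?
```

Answer: 2

Derivation:
Trace (tracking total):
q = 65  # -> q = 65
total = q % 9  # -> total = 2
value = total * 4  # -> value = 8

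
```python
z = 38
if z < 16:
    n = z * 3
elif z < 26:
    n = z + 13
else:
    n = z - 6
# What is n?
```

Answer: 32

Derivation:
Trace (tracking n):
z = 38  # -> z = 38
if z < 16:  # condition is False
elif z < 26:  # condition is False
else:
    n = z - 6  # -> n = 32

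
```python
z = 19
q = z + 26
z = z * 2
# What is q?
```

Trace (tracking q):
z = 19  # -> z = 19
q = z + 26  # -> q = 45
z = z * 2  # -> z = 38

Answer: 45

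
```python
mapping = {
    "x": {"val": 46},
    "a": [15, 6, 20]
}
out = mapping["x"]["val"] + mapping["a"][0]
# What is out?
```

Trace (tracking out):
mapping = {'x': {'val': 46}, 'a': [15, 6, 20]}  # -> mapping = {'x': {'val': 46}, 'a': [15, 6, 20]}
out = mapping['x']['val'] + mapping['a'][0]  # -> out = 61

Answer: 61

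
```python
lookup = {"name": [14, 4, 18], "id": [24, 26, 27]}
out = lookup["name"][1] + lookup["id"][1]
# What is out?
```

Answer: 30

Derivation:
Trace (tracking out):
lookup = {'name': [14, 4, 18], 'id': [24, 26, 27]}  # -> lookup = {'name': [14, 4, 18], 'id': [24, 26, 27]}
out = lookup['name'][1] + lookup['id'][1]  # -> out = 30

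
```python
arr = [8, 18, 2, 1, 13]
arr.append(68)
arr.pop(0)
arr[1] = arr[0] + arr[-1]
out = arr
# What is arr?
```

Answer: [18, 86, 1, 13, 68]

Derivation:
Trace (tracking arr):
arr = [8, 18, 2, 1, 13]  # -> arr = [8, 18, 2, 1, 13]
arr.append(68)  # -> arr = [8, 18, 2, 1, 13, 68]
arr.pop(0)  # -> arr = [18, 2, 1, 13, 68]
arr[1] = arr[0] + arr[-1]  # -> arr = [18, 86, 1, 13, 68]
out = arr  # -> out = [18, 86, 1, 13, 68]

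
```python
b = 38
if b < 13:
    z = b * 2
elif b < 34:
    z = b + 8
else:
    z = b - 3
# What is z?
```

Answer: 35

Derivation:
Trace (tracking z):
b = 38  # -> b = 38
if b < 13:  # condition is False
elif b < 34:  # condition is False
else:
    z = b - 3  # -> z = 35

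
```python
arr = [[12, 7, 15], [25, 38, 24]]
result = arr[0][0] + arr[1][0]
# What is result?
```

Answer: 37

Derivation:
Trace (tracking result):
arr = [[12, 7, 15], [25, 38, 24]]  # -> arr = [[12, 7, 15], [25, 38, 24]]
result = arr[0][0] + arr[1][0]  # -> result = 37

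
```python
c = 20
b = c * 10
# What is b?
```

Answer: 200

Derivation:
Trace (tracking b):
c = 20  # -> c = 20
b = c * 10  # -> b = 200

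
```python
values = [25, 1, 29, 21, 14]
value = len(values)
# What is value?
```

Answer: 5

Derivation:
Trace (tracking value):
values = [25, 1, 29, 21, 14]  # -> values = [25, 1, 29, 21, 14]
value = len(values)  # -> value = 5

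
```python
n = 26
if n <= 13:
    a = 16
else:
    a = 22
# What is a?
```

Trace (tracking a):
n = 26  # -> n = 26
if n <= 13:  # condition is False
else:
    a = 22  # -> a = 22

Answer: 22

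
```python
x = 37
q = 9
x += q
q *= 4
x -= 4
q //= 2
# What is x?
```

Answer: 42

Derivation:
Trace (tracking x):
x = 37  # -> x = 37
q = 9  # -> q = 9
x += q  # -> x = 46
q *= 4  # -> q = 36
x -= 4  # -> x = 42
q //= 2  # -> q = 18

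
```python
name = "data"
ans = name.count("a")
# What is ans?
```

Answer: 2

Derivation:
Trace (tracking ans):
name = 'data'  # -> name = 'data'
ans = name.count('a')  # -> ans = 2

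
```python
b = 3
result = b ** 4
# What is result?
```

Answer: 81

Derivation:
Trace (tracking result):
b = 3  # -> b = 3
result = b ** 4  # -> result = 81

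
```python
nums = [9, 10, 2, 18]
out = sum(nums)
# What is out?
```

Answer: 39

Derivation:
Trace (tracking out):
nums = [9, 10, 2, 18]  # -> nums = [9, 10, 2, 18]
out = sum(nums)  # -> out = 39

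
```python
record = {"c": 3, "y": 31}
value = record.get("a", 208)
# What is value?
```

Trace (tracking value):
record = {'c': 3, 'y': 31}  # -> record = {'c': 3, 'y': 31}
value = record.get('a', 208)  # -> value = 208

Answer: 208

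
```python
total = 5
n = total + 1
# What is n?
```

Answer: 6

Derivation:
Trace (tracking n):
total = 5  # -> total = 5
n = total + 1  # -> n = 6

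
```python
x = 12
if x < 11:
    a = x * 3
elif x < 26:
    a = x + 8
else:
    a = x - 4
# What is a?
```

Trace (tracking a):
x = 12  # -> x = 12
if x < 11:  # condition is False
elif x < 26:  # condition is True
    a = x + 8  # -> a = 20

Answer: 20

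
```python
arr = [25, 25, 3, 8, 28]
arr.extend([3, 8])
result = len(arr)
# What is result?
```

Trace (tracking result):
arr = [25, 25, 3, 8, 28]  # -> arr = [25, 25, 3, 8, 28]
arr.extend([3, 8])  # -> arr = [25, 25, 3, 8, 28, 3, 8]
result = len(arr)  # -> result = 7

Answer: 7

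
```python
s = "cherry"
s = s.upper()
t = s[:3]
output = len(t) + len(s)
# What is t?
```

Answer: 'CHE'

Derivation:
Trace (tracking t):
s = 'cherry'  # -> s = 'cherry'
s = s.upper()  # -> s = 'CHERRY'
t = s[:3]  # -> t = 'CHE'
output = len(t) + len(s)  # -> output = 9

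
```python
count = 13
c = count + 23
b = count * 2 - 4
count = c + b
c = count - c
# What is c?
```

Answer: 22

Derivation:
Trace (tracking c):
count = 13  # -> count = 13
c = count + 23  # -> c = 36
b = count * 2 - 4  # -> b = 22
count = c + b  # -> count = 58
c = count - c  # -> c = 22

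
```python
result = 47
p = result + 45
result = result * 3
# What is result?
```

Trace (tracking result):
result = 47  # -> result = 47
p = result + 45  # -> p = 92
result = result * 3  # -> result = 141

Answer: 141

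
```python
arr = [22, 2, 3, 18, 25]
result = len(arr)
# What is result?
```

Answer: 5

Derivation:
Trace (tracking result):
arr = [22, 2, 3, 18, 25]  # -> arr = [22, 2, 3, 18, 25]
result = len(arr)  # -> result = 5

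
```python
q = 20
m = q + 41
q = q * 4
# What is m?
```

Trace (tracking m):
q = 20  # -> q = 20
m = q + 41  # -> m = 61
q = q * 4  # -> q = 80

Answer: 61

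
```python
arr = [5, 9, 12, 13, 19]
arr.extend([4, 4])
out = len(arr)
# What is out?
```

Trace (tracking out):
arr = [5, 9, 12, 13, 19]  # -> arr = [5, 9, 12, 13, 19]
arr.extend([4, 4])  # -> arr = [5, 9, 12, 13, 19, 4, 4]
out = len(arr)  # -> out = 7

Answer: 7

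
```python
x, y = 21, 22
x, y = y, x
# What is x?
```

Trace (tracking x):
x, y = (21, 22)  # -> x = 21, y = 22
x, y = (y, x)  # -> x = 22, y = 21

Answer: 22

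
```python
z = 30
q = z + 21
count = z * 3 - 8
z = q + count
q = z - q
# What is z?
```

Answer: 133

Derivation:
Trace (tracking z):
z = 30  # -> z = 30
q = z + 21  # -> q = 51
count = z * 3 - 8  # -> count = 82
z = q + count  # -> z = 133
q = z - q  # -> q = 82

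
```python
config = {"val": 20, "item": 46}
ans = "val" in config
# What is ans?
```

Answer: True

Derivation:
Trace (tracking ans):
config = {'val': 20, 'item': 46}  # -> config = {'val': 20, 'item': 46}
ans = 'val' in config  # -> ans = True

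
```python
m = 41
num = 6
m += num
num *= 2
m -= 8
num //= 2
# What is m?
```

Trace (tracking m):
m = 41  # -> m = 41
num = 6  # -> num = 6
m += num  # -> m = 47
num *= 2  # -> num = 12
m -= 8  # -> m = 39
num //= 2  # -> num = 6

Answer: 39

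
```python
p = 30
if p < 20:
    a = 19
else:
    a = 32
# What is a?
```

Answer: 32

Derivation:
Trace (tracking a):
p = 30  # -> p = 30
if p < 20:  # condition is False
else:
    a = 32  # -> a = 32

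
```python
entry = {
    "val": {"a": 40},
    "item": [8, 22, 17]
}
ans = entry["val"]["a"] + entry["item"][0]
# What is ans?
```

Answer: 48

Derivation:
Trace (tracking ans):
entry = {'val': {'a': 40}, 'item': [8, 22, 17]}  # -> entry = {'val': {'a': 40}, 'item': [8, 22, 17]}
ans = entry['val']['a'] + entry['item'][0]  # -> ans = 48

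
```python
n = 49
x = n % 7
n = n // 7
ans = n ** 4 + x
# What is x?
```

Answer: 0

Derivation:
Trace (tracking x):
n = 49  # -> n = 49
x = n % 7  # -> x = 0
n = n // 7  # -> n = 7
ans = n ** 4 + x  # -> ans = 2401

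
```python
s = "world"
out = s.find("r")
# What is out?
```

Answer: 2

Derivation:
Trace (tracking out):
s = 'world'  # -> s = 'world'
out = s.find('r')  # -> out = 2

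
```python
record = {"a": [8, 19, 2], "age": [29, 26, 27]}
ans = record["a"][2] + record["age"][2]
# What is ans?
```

Answer: 29

Derivation:
Trace (tracking ans):
record = {'a': [8, 19, 2], 'age': [29, 26, 27]}  # -> record = {'a': [8, 19, 2], 'age': [29, 26, 27]}
ans = record['a'][2] + record['age'][2]  # -> ans = 29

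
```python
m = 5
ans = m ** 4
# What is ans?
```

Answer: 625

Derivation:
Trace (tracking ans):
m = 5  # -> m = 5
ans = m ** 4  # -> ans = 625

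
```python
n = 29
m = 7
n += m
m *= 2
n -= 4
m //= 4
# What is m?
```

Answer: 3

Derivation:
Trace (tracking m):
n = 29  # -> n = 29
m = 7  # -> m = 7
n += m  # -> n = 36
m *= 2  # -> m = 14
n -= 4  # -> n = 32
m //= 4  # -> m = 3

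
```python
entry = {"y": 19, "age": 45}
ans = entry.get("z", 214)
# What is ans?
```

Answer: 214

Derivation:
Trace (tracking ans):
entry = {'y': 19, 'age': 45}  # -> entry = {'y': 19, 'age': 45}
ans = entry.get('z', 214)  # -> ans = 214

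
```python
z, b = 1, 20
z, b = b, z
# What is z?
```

Answer: 20

Derivation:
Trace (tracking z):
z, b = (1, 20)  # -> z = 1, b = 20
z, b = (b, z)  # -> z = 20, b = 1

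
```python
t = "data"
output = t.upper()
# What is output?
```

Trace (tracking output):
t = 'data'  # -> t = 'data'
output = t.upper()  # -> output = 'DATA'

Answer: 'DATA'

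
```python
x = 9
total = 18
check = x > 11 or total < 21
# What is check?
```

Trace (tracking check):
x = 9  # -> x = 9
total = 18  # -> total = 18
check = x > 11 or total < 21  # -> check = True

Answer: True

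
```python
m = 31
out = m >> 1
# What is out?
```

Answer: 15

Derivation:
Trace (tracking out):
m = 31  # -> m = 31
out = m >> 1  # -> out = 15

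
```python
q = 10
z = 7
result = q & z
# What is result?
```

Trace (tracking result):
q = 10  # -> q = 10
z = 7  # -> z = 7
result = q & z  # -> result = 2

Answer: 2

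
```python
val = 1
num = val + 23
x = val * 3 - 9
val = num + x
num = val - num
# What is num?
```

Answer: -6

Derivation:
Trace (tracking num):
val = 1  # -> val = 1
num = val + 23  # -> num = 24
x = val * 3 - 9  # -> x = -6
val = num + x  # -> val = 18
num = val - num  # -> num = -6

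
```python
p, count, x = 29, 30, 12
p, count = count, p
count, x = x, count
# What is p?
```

Trace (tracking p):
p, count, x = (29, 30, 12)  # -> p = 29, count = 30, x = 12
p, count = (count, p)  # -> p = 30, count = 29
count, x = (x, count)  # -> count = 12, x = 29

Answer: 30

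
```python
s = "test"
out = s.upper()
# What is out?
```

Trace (tracking out):
s = 'test'  # -> s = 'test'
out = s.upper()  # -> out = 'TEST'

Answer: 'TEST'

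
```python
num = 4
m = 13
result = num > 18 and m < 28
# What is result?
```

Answer: False

Derivation:
Trace (tracking result):
num = 4  # -> num = 4
m = 13  # -> m = 13
result = num > 18 and m < 28  # -> result = False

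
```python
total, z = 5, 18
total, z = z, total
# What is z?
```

Answer: 5

Derivation:
Trace (tracking z):
total, z = (5, 18)  # -> total = 5, z = 18
total, z = (z, total)  # -> total = 18, z = 5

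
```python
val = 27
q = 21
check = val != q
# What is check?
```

Trace (tracking check):
val = 27  # -> val = 27
q = 21  # -> q = 21
check = val != q  # -> check = True

Answer: True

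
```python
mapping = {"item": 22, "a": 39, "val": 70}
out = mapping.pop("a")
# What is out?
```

Trace (tracking out):
mapping = {'item': 22, 'a': 39, 'val': 70}  # -> mapping = {'item': 22, 'a': 39, 'val': 70}
out = mapping.pop('a')  # -> out = 39

Answer: 39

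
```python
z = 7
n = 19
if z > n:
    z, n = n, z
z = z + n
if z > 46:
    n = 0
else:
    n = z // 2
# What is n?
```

Answer: 13

Derivation:
Trace (tracking n):
z = 7  # -> z = 7
n = 19  # -> n = 19
if z > n:  # condition is False
z = z + n  # -> z = 26
if z > 46:  # condition is False
else:
    n = z // 2  # -> n = 13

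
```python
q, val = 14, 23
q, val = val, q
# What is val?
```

Answer: 14

Derivation:
Trace (tracking val):
q, val = (14, 23)  # -> q = 14, val = 23
q, val = (val, q)  # -> q = 23, val = 14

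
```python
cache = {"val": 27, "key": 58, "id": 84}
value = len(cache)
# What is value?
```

Answer: 3

Derivation:
Trace (tracking value):
cache = {'val': 27, 'key': 58, 'id': 84}  # -> cache = {'val': 27, 'key': 58, 'id': 84}
value = len(cache)  # -> value = 3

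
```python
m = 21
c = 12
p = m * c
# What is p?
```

Answer: 252

Derivation:
Trace (tracking p):
m = 21  # -> m = 21
c = 12  # -> c = 12
p = m * c  # -> p = 252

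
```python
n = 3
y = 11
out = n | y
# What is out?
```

Trace (tracking out):
n = 3  # -> n = 3
y = 11  # -> y = 11
out = n | y  # -> out = 11

Answer: 11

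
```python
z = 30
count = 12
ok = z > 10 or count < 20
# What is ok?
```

Trace (tracking ok):
z = 30  # -> z = 30
count = 12  # -> count = 12
ok = z > 10 or count < 20  # -> ok = True

Answer: True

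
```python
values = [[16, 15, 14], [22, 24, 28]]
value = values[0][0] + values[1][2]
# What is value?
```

Trace (tracking value):
values = [[16, 15, 14], [22, 24, 28]]  # -> values = [[16, 15, 14], [22, 24, 28]]
value = values[0][0] + values[1][2]  # -> value = 44

Answer: 44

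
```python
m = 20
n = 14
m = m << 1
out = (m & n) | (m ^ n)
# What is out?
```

Answer: 46

Derivation:
Trace (tracking out):
m = 20  # -> m = 20
n = 14  # -> n = 14
m = m << 1  # -> m = 40
out = m & n | m ^ n  # -> out = 46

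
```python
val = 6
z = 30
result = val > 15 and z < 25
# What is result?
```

Trace (tracking result):
val = 6  # -> val = 6
z = 30  # -> z = 30
result = val > 15 and z < 25  # -> result = False

Answer: False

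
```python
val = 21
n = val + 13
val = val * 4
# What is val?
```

Answer: 84

Derivation:
Trace (tracking val):
val = 21  # -> val = 21
n = val + 13  # -> n = 34
val = val * 4  # -> val = 84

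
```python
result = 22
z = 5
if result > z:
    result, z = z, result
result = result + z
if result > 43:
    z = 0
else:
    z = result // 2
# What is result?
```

Trace (tracking result):
result = 22  # -> result = 22
z = 5  # -> z = 5
if result > z:  # condition is True
    result, z = (z, result)  # -> result = 5, z = 22
result = result + z  # -> result = 27
if result > 43:  # condition is False
else:
    z = result // 2  # -> z = 13

Answer: 27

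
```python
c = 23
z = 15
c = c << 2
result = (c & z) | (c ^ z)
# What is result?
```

Answer: 95

Derivation:
Trace (tracking result):
c = 23  # -> c = 23
z = 15  # -> z = 15
c = c << 2  # -> c = 92
result = c & z | c ^ z  # -> result = 95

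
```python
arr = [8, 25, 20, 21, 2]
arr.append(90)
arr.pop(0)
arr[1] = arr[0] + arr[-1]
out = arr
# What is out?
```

Trace (tracking out):
arr = [8, 25, 20, 21, 2]  # -> arr = [8, 25, 20, 21, 2]
arr.append(90)  # -> arr = [8, 25, 20, 21, 2, 90]
arr.pop(0)  # -> arr = [25, 20, 21, 2, 90]
arr[1] = arr[0] + arr[-1]  # -> arr = [25, 115, 21, 2, 90]
out = arr  # -> out = [25, 115, 21, 2, 90]

Answer: [25, 115, 21, 2, 90]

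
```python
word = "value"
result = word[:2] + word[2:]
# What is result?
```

Answer: 'value'

Derivation:
Trace (tracking result):
word = 'value'  # -> word = 'value'
result = word[:2] + word[2:]  # -> result = 'value'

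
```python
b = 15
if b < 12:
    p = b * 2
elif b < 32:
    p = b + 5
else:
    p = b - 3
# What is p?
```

Trace (tracking p):
b = 15  # -> b = 15
if b < 12:  # condition is False
elif b < 32:  # condition is True
    p = b + 5  # -> p = 20

Answer: 20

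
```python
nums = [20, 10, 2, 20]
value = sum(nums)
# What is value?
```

Answer: 52

Derivation:
Trace (tracking value):
nums = [20, 10, 2, 20]  # -> nums = [20, 10, 2, 20]
value = sum(nums)  # -> value = 52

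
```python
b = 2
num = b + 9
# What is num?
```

Trace (tracking num):
b = 2  # -> b = 2
num = b + 9  # -> num = 11

Answer: 11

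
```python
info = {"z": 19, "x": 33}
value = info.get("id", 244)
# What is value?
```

Trace (tracking value):
info = {'z': 19, 'x': 33}  # -> info = {'z': 19, 'x': 33}
value = info.get('id', 244)  # -> value = 244

Answer: 244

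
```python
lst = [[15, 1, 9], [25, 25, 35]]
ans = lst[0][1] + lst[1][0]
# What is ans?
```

Trace (tracking ans):
lst = [[15, 1, 9], [25, 25, 35]]  # -> lst = [[15, 1, 9], [25, 25, 35]]
ans = lst[0][1] + lst[1][0]  # -> ans = 26

Answer: 26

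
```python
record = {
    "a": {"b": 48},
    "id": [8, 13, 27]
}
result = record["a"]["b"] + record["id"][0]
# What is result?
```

Answer: 56

Derivation:
Trace (tracking result):
record = {'a': {'b': 48}, 'id': [8, 13, 27]}  # -> record = {'a': {'b': 48}, 'id': [8, 13, 27]}
result = record['a']['b'] + record['id'][0]  # -> result = 56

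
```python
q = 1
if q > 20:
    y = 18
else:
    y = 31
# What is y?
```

Answer: 31

Derivation:
Trace (tracking y):
q = 1  # -> q = 1
if q > 20:  # condition is False
else:
    y = 31  # -> y = 31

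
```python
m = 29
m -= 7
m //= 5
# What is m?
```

Answer: 4

Derivation:
Trace (tracking m):
m = 29  # -> m = 29
m -= 7  # -> m = 22
m //= 5  # -> m = 4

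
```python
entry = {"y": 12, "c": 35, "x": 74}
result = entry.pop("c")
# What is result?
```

Trace (tracking result):
entry = {'y': 12, 'c': 35, 'x': 74}  # -> entry = {'y': 12, 'c': 35, 'x': 74}
result = entry.pop('c')  # -> result = 35

Answer: 35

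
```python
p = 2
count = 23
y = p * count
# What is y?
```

Answer: 46

Derivation:
Trace (tracking y):
p = 2  # -> p = 2
count = 23  # -> count = 23
y = p * count  # -> y = 46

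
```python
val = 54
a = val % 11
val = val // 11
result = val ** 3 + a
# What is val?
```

Trace (tracking val):
val = 54  # -> val = 54
a = val % 11  # -> a = 10
val = val // 11  # -> val = 4
result = val ** 3 + a  # -> result = 74

Answer: 4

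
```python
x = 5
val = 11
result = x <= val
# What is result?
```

Answer: True

Derivation:
Trace (tracking result):
x = 5  # -> x = 5
val = 11  # -> val = 11
result = x <= val  # -> result = True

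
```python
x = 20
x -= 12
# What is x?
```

Trace (tracking x):
x = 20  # -> x = 20
x -= 12  # -> x = 8

Answer: 8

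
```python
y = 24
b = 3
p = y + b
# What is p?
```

Answer: 27

Derivation:
Trace (tracking p):
y = 24  # -> y = 24
b = 3  # -> b = 3
p = y + b  # -> p = 27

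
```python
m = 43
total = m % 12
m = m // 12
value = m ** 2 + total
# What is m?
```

Answer: 3

Derivation:
Trace (tracking m):
m = 43  # -> m = 43
total = m % 12  # -> total = 7
m = m // 12  # -> m = 3
value = m ** 2 + total  # -> value = 16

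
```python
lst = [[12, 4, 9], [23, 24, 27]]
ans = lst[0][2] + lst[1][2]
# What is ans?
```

Answer: 36

Derivation:
Trace (tracking ans):
lst = [[12, 4, 9], [23, 24, 27]]  # -> lst = [[12, 4, 9], [23, 24, 27]]
ans = lst[0][2] + lst[1][2]  # -> ans = 36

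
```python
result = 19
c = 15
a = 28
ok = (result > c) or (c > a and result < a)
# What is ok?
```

Trace (tracking ok):
result = 19  # -> result = 19
c = 15  # -> c = 15
a = 28  # -> a = 28
ok = result > c or (c > a and result < a)  # -> ok = True

Answer: True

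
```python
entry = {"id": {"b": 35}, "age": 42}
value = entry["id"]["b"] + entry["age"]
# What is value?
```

Answer: 77

Derivation:
Trace (tracking value):
entry = {'id': {'b': 35}, 'age': 42}  # -> entry = {'id': {'b': 35}, 'age': 42}
value = entry['id']['b'] + entry['age']  # -> value = 77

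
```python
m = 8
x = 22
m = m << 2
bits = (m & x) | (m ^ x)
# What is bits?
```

Answer: 54

Derivation:
Trace (tracking bits):
m = 8  # -> m = 8
x = 22  # -> x = 22
m = m << 2  # -> m = 32
bits = m & x | m ^ x  # -> bits = 54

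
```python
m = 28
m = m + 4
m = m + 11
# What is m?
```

Answer: 43

Derivation:
Trace (tracking m):
m = 28  # -> m = 28
m = m + 4  # -> m = 32
m = m + 11  # -> m = 43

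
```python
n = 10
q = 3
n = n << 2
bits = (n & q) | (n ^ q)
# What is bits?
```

Trace (tracking bits):
n = 10  # -> n = 10
q = 3  # -> q = 3
n = n << 2  # -> n = 40
bits = n & q | n ^ q  # -> bits = 43

Answer: 43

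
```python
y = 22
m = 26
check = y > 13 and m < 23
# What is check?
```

Trace (tracking check):
y = 22  # -> y = 22
m = 26  # -> m = 26
check = y > 13 and m < 23  # -> check = False

Answer: False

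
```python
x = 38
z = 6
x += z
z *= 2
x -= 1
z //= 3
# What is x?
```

Answer: 43

Derivation:
Trace (tracking x):
x = 38  # -> x = 38
z = 6  # -> z = 6
x += z  # -> x = 44
z *= 2  # -> z = 12
x -= 1  # -> x = 43
z //= 3  # -> z = 4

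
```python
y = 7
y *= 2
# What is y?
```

Answer: 14

Derivation:
Trace (tracking y):
y = 7  # -> y = 7
y *= 2  # -> y = 14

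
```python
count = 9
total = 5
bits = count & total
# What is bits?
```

Answer: 1

Derivation:
Trace (tracking bits):
count = 9  # -> count = 9
total = 5  # -> total = 5
bits = count & total  # -> bits = 1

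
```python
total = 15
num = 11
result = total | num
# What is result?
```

Answer: 15

Derivation:
Trace (tracking result):
total = 15  # -> total = 15
num = 11  # -> num = 11
result = total | num  # -> result = 15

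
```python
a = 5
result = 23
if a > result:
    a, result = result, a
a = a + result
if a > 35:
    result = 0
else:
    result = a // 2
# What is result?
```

Trace (tracking result):
a = 5  # -> a = 5
result = 23  # -> result = 23
if a > result:  # condition is False
a = a + result  # -> a = 28
if a > 35:  # condition is False
else:
    result = a // 2  # -> result = 14

Answer: 14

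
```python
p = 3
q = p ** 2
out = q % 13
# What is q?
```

Trace (tracking q):
p = 3  # -> p = 3
q = p ** 2  # -> q = 9
out = q % 13  # -> out = 9

Answer: 9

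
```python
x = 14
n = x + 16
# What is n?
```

Trace (tracking n):
x = 14  # -> x = 14
n = x + 16  # -> n = 30

Answer: 30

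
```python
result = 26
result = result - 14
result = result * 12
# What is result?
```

Answer: 144

Derivation:
Trace (tracking result):
result = 26  # -> result = 26
result = result - 14  # -> result = 12
result = result * 12  # -> result = 144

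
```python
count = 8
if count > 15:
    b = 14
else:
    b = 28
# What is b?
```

Trace (tracking b):
count = 8  # -> count = 8
if count > 15:  # condition is False
else:
    b = 28  # -> b = 28

Answer: 28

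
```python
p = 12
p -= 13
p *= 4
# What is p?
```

Answer: -4

Derivation:
Trace (tracking p):
p = 12  # -> p = 12
p -= 13  # -> p = -1
p *= 4  # -> p = -4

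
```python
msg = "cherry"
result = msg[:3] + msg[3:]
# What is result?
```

Trace (tracking result):
msg = 'cherry'  # -> msg = 'cherry'
result = msg[:3] + msg[3:]  # -> result = 'cherry'

Answer: 'cherry'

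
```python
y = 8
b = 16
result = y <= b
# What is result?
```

Trace (tracking result):
y = 8  # -> y = 8
b = 16  # -> b = 16
result = y <= b  # -> result = True

Answer: True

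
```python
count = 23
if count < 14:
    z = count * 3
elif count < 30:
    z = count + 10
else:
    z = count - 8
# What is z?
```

Answer: 33

Derivation:
Trace (tracking z):
count = 23  # -> count = 23
if count < 14:  # condition is False
elif count < 30:  # condition is True
    z = count + 10  # -> z = 33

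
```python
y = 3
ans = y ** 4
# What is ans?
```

Answer: 81

Derivation:
Trace (tracking ans):
y = 3  # -> y = 3
ans = y ** 4  # -> ans = 81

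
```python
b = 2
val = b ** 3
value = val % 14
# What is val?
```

Trace (tracking val):
b = 2  # -> b = 2
val = b ** 3  # -> val = 8
value = val % 14  # -> value = 8

Answer: 8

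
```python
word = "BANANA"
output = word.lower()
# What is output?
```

Trace (tracking output):
word = 'BANANA'  # -> word = 'BANANA'
output = word.lower()  # -> output = 'banana'

Answer: 'banana'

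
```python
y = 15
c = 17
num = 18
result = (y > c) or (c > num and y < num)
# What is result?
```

Answer: False

Derivation:
Trace (tracking result):
y = 15  # -> y = 15
c = 17  # -> c = 17
num = 18  # -> num = 18
result = y > c or (c > num and y < num)  # -> result = False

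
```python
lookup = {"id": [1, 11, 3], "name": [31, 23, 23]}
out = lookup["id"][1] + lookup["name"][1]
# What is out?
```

Answer: 34

Derivation:
Trace (tracking out):
lookup = {'id': [1, 11, 3], 'name': [31, 23, 23]}  # -> lookup = {'id': [1, 11, 3], 'name': [31, 23, 23]}
out = lookup['id'][1] + lookup['name'][1]  # -> out = 34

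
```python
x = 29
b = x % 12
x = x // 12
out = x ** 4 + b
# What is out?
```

Trace (tracking out):
x = 29  # -> x = 29
b = x % 12  # -> b = 5
x = x // 12  # -> x = 2
out = x ** 4 + b  # -> out = 21

Answer: 21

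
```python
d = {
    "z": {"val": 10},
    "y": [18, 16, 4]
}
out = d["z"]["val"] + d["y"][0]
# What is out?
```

Answer: 28

Derivation:
Trace (tracking out):
d = {'z': {'val': 10}, 'y': [18, 16, 4]}  # -> d = {'z': {'val': 10}, 'y': [18, 16, 4]}
out = d['z']['val'] + d['y'][0]  # -> out = 28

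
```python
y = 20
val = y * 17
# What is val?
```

Answer: 340

Derivation:
Trace (tracking val):
y = 20  # -> y = 20
val = y * 17  # -> val = 340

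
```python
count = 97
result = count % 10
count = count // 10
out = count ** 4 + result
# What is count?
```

Trace (tracking count):
count = 97  # -> count = 97
result = count % 10  # -> result = 7
count = count // 10  # -> count = 9
out = count ** 4 + result  # -> out = 6568

Answer: 9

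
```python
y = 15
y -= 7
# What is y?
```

Answer: 8

Derivation:
Trace (tracking y):
y = 15  # -> y = 15
y -= 7  # -> y = 8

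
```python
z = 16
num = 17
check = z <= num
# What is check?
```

Trace (tracking check):
z = 16  # -> z = 16
num = 17  # -> num = 17
check = z <= num  # -> check = True

Answer: True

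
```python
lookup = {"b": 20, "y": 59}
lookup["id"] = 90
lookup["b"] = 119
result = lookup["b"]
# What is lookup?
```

Trace (tracking lookup):
lookup = {'b': 20, 'y': 59}  # -> lookup = {'b': 20, 'y': 59}
lookup['id'] = 90  # -> lookup = {'b': 20, 'y': 59, 'id': 90}
lookup['b'] = 119  # -> lookup = {'b': 119, 'y': 59, 'id': 90}
result = lookup['b']  # -> result = 119

Answer: {'b': 119, 'y': 59, 'id': 90}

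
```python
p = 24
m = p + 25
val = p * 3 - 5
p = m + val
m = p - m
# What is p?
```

Answer: 116

Derivation:
Trace (tracking p):
p = 24  # -> p = 24
m = p + 25  # -> m = 49
val = p * 3 - 5  # -> val = 67
p = m + val  # -> p = 116
m = p - m  # -> m = 67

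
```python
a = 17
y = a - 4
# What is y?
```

Answer: 13

Derivation:
Trace (tracking y):
a = 17  # -> a = 17
y = a - 4  # -> y = 13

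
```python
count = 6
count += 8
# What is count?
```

Answer: 14

Derivation:
Trace (tracking count):
count = 6  # -> count = 6
count += 8  # -> count = 14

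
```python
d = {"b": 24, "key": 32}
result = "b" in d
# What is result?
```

Trace (tracking result):
d = {'b': 24, 'key': 32}  # -> d = {'b': 24, 'key': 32}
result = 'b' in d  # -> result = True

Answer: True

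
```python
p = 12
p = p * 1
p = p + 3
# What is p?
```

Answer: 15

Derivation:
Trace (tracking p):
p = 12  # -> p = 12
p = p * 1  # -> p = 12
p = p + 3  # -> p = 15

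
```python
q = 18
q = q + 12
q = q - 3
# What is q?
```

Trace (tracking q):
q = 18  # -> q = 18
q = q + 12  # -> q = 30
q = q - 3  # -> q = 27

Answer: 27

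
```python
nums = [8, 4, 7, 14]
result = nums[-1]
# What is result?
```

Answer: 14

Derivation:
Trace (tracking result):
nums = [8, 4, 7, 14]  # -> nums = [8, 4, 7, 14]
result = nums[-1]  # -> result = 14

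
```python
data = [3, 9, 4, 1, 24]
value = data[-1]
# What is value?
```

Answer: 24

Derivation:
Trace (tracking value):
data = [3, 9, 4, 1, 24]  # -> data = [3, 9, 4, 1, 24]
value = data[-1]  # -> value = 24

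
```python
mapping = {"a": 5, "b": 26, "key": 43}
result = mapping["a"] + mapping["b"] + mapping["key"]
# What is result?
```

Answer: 74

Derivation:
Trace (tracking result):
mapping = {'a': 5, 'b': 26, 'key': 43}  # -> mapping = {'a': 5, 'b': 26, 'key': 43}
result = mapping['a'] + mapping['b'] + mapping['key']  # -> result = 74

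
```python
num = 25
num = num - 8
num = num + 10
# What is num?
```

Trace (tracking num):
num = 25  # -> num = 25
num = num - 8  # -> num = 17
num = num + 10  # -> num = 27

Answer: 27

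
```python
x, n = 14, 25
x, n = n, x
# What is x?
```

Trace (tracking x):
x, n = (14, 25)  # -> x = 14, n = 25
x, n = (n, x)  # -> x = 25, n = 14

Answer: 25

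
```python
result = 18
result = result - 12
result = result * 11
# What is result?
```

Answer: 66

Derivation:
Trace (tracking result):
result = 18  # -> result = 18
result = result - 12  # -> result = 6
result = result * 11  # -> result = 66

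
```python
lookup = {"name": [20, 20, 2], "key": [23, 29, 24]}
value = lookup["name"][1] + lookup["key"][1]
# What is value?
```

Answer: 49

Derivation:
Trace (tracking value):
lookup = {'name': [20, 20, 2], 'key': [23, 29, 24]}  # -> lookup = {'name': [20, 20, 2], 'key': [23, 29, 24]}
value = lookup['name'][1] + lookup['key'][1]  # -> value = 49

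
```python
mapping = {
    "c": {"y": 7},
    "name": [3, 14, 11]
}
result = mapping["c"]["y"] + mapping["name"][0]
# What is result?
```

Trace (tracking result):
mapping = {'c': {'y': 7}, 'name': [3, 14, 11]}  # -> mapping = {'c': {'y': 7}, 'name': [3, 14, 11]}
result = mapping['c']['y'] + mapping['name'][0]  # -> result = 10

Answer: 10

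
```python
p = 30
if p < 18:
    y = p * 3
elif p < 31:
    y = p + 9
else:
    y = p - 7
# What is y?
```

Answer: 39

Derivation:
Trace (tracking y):
p = 30  # -> p = 30
if p < 18:  # condition is False
elif p < 31:  # condition is True
    y = p + 9  # -> y = 39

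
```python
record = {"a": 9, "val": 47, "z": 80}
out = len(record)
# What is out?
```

Trace (tracking out):
record = {'a': 9, 'val': 47, 'z': 80}  # -> record = {'a': 9, 'val': 47, 'z': 80}
out = len(record)  # -> out = 3

Answer: 3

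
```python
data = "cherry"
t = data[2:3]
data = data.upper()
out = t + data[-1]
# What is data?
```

Trace (tracking data):
data = 'cherry'  # -> data = 'cherry'
t = data[2:3]  # -> t = 'e'
data = data.upper()  # -> data = 'CHERRY'
out = t + data[-1]  # -> out = 'eY'

Answer: 'CHERRY'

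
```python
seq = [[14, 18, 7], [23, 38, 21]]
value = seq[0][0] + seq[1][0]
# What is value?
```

Trace (tracking value):
seq = [[14, 18, 7], [23, 38, 21]]  # -> seq = [[14, 18, 7], [23, 38, 21]]
value = seq[0][0] + seq[1][0]  # -> value = 37

Answer: 37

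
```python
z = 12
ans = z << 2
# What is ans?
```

Answer: 48

Derivation:
Trace (tracking ans):
z = 12  # -> z = 12
ans = z << 2  # -> ans = 48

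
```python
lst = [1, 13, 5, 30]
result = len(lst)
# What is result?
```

Answer: 4

Derivation:
Trace (tracking result):
lst = [1, 13, 5, 30]  # -> lst = [1, 13, 5, 30]
result = len(lst)  # -> result = 4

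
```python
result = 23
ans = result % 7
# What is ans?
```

Trace (tracking ans):
result = 23  # -> result = 23
ans = result % 7  # -> ans = 2

Answer: 2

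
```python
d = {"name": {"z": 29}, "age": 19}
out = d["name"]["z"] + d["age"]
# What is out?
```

Trace (tracking out):
d = {'name': {'z': 29}, 'age': 19}  # -> d = {'name': {'z': 29}, 'age': 19}
out = d['name']['z'] + d['age']  # -> out = 48

Answer: 48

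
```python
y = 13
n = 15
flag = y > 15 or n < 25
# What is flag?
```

Answer: True

Derivation:
Trace (tracking flag):
y = 13  # -> y = 13
n = 15  # -> n = 15
flag = y > 15 or n < 25  # -> flag = True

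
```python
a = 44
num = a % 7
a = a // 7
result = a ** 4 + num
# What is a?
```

Answer: 6

Derivation:
Trace (tracking a):
a = 44  # -> a = 44
num = a % 7  # -> num = 2
a = a // 7  # -> a = 6
result = a ** 4 + num  # -> result = 1298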